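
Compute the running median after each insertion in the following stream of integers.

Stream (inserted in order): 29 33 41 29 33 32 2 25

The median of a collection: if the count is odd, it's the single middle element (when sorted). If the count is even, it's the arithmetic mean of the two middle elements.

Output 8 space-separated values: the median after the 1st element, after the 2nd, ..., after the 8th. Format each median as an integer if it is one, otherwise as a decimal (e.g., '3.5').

Step 1: insert 29 -> lo=[29] (size 1, max 29) hi=[] (size 0) -> median=29
Step 2: insert 33 -> lo=[29] (size 1, max 29) hi=[33] (size 1, min 33) -> median=31
Step 3: insert 41 -> lo=[29, 33] (size 2, max 33) hi=[41] (size 1, min 41) -> median=33
Step 4: insert 29 -> lo=[29, 29] (size 2, max 29) hi=[33, 41] (size 2, min 33) -> median=31
Step 5: insert 33 -> lo=[29, 29, 33] (size 3, max 33) hi=[33, 41] (size 2, min 33) -> median=33
Step 6: insert 32 -> lo=[29, 29, 32] (size 3, max 32) hi=[33, 33, 41] (size 3, min 33) -> median=32.5
Step 7: insert 2 -> lo=[2, 29, 29, 32] (size 4, max 32) hi=[33, 33, 41] (size 3, min 33) -> median=32
Step 8: insert 25 -> lo=[2, 25, 29, 29] (size 4, max 29) hi=[32, 33, 33, 41] (size 4, min 32) -> median=30.5

Answer: 29 31 33 31 33 32.5 32 30.5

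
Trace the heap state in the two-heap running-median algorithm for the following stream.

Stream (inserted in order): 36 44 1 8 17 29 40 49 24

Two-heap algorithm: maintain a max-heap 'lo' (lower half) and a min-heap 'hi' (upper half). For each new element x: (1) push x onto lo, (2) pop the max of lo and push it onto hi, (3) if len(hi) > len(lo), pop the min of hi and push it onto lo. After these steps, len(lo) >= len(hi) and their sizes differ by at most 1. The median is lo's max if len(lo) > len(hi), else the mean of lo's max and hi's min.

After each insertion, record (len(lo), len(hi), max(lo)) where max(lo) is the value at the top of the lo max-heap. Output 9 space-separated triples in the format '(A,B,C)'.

Step 1: insert 36 -> lo=[36] hi=[] -> (len(lo)=1, len(hi)=0, max(lo)=36)
Step 2: insert 44 -> lo=[36] hi=[44] -> (len(lo)=1, len(hi)=1, max(lo)=36)
Step 3: insert 1 -> lo=[1, 36] hi=[44] -> (len(lo)=2, len(hi)=1, max(lo)=36)
Step 4: insert 8 -> lo=[1, 8] hi=[36, 44] -> (len(lo)=2, len(hi)=2, max(lo)=8)
Step 5: insert 17 -> lo=[1, 8, 17] hi=[36, 44] -> (len(lo)=3, len(hi)=2, max(lo)=17)
Step 6: insert 29 -> lo=[1, 8, 17] hi=[29, 36, 44] -> (len(lo)=3, len(hi)=3, max(lo)=17)
Step 7: insert 40 -> lo=[1, 8, 17, 29] hi=[36, 40, 44] -> (len(lo)=4, len(hi)=3, max(lo)=29)
Step 8: insert 49 -> lo=[1, 8, 17, 29] hi=[36, 40, 44, 49] -> (len(lo)=4, len(hi)=4, max(lo)=29)
Step 9: insert 24 -> lo=[1, 8, 17, 24, 29] hi=[36, 40, 44, 49] -> (len(lo)=5, len(hi)=4, max(lo)=29)

Answer: (1,0,36) (1,1,36) (2,1,36) (2,2,8) (3,2,17) (3,3,17) (4,3,29) (4,4,29) (5,4,29)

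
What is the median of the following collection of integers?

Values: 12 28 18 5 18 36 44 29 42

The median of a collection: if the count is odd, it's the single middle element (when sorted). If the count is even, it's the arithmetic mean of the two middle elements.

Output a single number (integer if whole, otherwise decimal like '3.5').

Step 1: insert 12 -> lo=[12] (size 1, max 12) hi=[] (size 0) -> median=12
Step 2: insert 28 -> lo=[12] (size 1, max 12) hi=[28] (size 1, min 28) -> median=20
Step 3: insert 18 -> lo=[12, 18] (size 2, max 18) hi=[28] (size 1, min 28) -> median=18
Step 4: insert 5 -> lo=[5, 12] (size 2, max 12) hi=[18, 28] (size 2, min 18) -> median=15
Step 5: insert 18 -> lo=[5, 12, 18] (size 3, max 18) hi=[18, 28] (size 2, min 18) -> median=18
Step 6: insert 36 -> lo=[5, 12, 18] (size 3, max 18) hi=[18, 28, 36] (size 3, min 18) -> median=18
Step 7: insert 44 -> lo=[5, 12, 18, 18] (size 4, max 18) hi=[28, 36, 44] (size 3, min 28) -> median=18
Step 8: insert 29 -> lo=[5, 12, 18, 18] (size 4, max 18) hi=[28, 29, 36, 44] (size 4, min 28) -> median=23
Step 9: insert 42 -> lo=[5, 12, 18, 18, 28] (size 5, max 28) hi=[29, 36, 42, 44] (size 4, min 29) -> median=28

Answer: 28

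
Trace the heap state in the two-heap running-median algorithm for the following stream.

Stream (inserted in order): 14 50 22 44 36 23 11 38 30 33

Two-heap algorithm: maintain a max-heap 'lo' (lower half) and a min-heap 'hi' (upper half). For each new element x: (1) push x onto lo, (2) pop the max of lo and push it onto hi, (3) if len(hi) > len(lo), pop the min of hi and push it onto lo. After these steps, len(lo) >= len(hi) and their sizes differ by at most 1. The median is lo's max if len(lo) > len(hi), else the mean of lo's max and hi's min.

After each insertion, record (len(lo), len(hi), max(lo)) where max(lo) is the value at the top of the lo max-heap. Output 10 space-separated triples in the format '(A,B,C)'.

Step 1: insert 14 -> lo=[14] hi=[] -> (len(lo)=1, len(hi)=0, max(lo)=14)
Step 2: insert 50 -> lo=[14] hi=[50] -> (len(lo)=1, len(hi)=1, max(lo)=14)
Step 3: insert 22 -> lo=[14, 22] hi=[50] -> (len(lo)=2, len(hi)=1, max(lo)=22)
Step 4: insert 44 -> lo=[14, 22] hi=[44, 50] -> (len(lo)=2, len(hi)=2, max(lo)=22)
Step 5: insert 36 -> lo=[14, 22, 36] hi=[44, 50] -> (len(lo)=3, len(hi)=2, max(lo)=36)
Step 6: insert 23 -> lo=[14, 22, 23] hi=[36, 44, 50] -> (len(lo)=3, len(hi)=3, max(lo)=23)
Step 7: insert 11 -> lo=[11, 14, 22, 23] hi=[36, 44, 50] -> (len(lo)=4, len(hi)=3, max(lo)=23)
Step 8: insert 38 -> lo=[11, 14, 22, 23] hi=[36, 38, 44, 50] -> (len(lo)=4, len(hi)=4, max(lo)=23)
Step 9: insert 30 -> lo=[11, 14, 22, 23, 30] hi=[36, 38, 44, 50] -> (len(lo)=5, len(hi)=4, max(lo)=30)
Step 10: insert 33 -> lo=[11, 14, 22, 23, 30] hi=[33, 36, 38, 44, 50] -> (len(lo)=5, len(hi)=5, max(lo)=30)

Answer: (1,0,14) (1,1,14) (2,1,22) (2,2,22) (3,2,36) (3,3,23) (4,3,23) (4,4,23) (5,4,30) (5,5,30)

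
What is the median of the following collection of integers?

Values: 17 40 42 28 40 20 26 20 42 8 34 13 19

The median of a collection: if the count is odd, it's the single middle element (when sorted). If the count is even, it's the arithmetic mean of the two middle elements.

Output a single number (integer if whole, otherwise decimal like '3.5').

Answer: 26

Derivation:
Step 1: insert 17 -> lo=[17] (size 1, max 17) hi=[] (size 0) -> median=17
Step 2: insert 40 -> lo=[17] (size 1, max 17) hi=[40] (size 1, min 40) -> median=28.5
Step 3: insert 42 -> lo=[17, 40] (size 2, max 40) hi=[42] (size 1, min 42) -> median=40
Step 4: insert 28 -> lo=[17, 28] (size 2, max 28) hi=[40, 42] (size 2, min 40) -> median=34
Step 5: insert 40 -> lo=[17, 28, 40] (size 3, max 40) hi=[40, 42] (size 2, min 40) -> median=40
Step 6: insert 20 -> lo=[17, 20, 28] (size 3, max 28) hi=[40, 40, 42] (size 3, min 40) -> median=34
Step 7: insert 26 -> lo=[17, 20, 26, 28] (size 4, max 28) hi=[40, 40, 42] (size 3, min 40) -> median=28
Step 8: insert 20 -> lo=[17, 20, 20, 26] (size 4, max 26) hi=[28, 40, 40, 42] (size 4, min 28) -> median=27
Step 9: insert 42 -> lo=[17, 20, 20, 26, 28] (size 5, max 28) hi=[40, 40, 42, 42] (size 4, min 40) -> median=28
Step 10: insert 8 -> lo=[8, 17, 20, 20, 26] (size 5, max 26) hi=[28, 40, 40, 42, 42] (size 5, min 28) -> median=27
Step 11: insert 34 -> lo=[8, 17, 20, 20, 26, 28] (size 6, max 28) hi=[34, 40, 40, 42, 42] (size 5, min 34) -> median=28
Step 12: insert 13 -> lo=[8, 13, 17, 20, 20, 26] (size 6, max 26) hi=[28, 34, 40, 40, 42, 42] (size 6, min 28) -> median=27
Step 13: insert 19 -> lo=[8, 13, 17, 19, 20, 20, 26] (size 7, max 26) hi=[28, 34, 40, 40, 42, 42] (size 6, min 28) -> median=26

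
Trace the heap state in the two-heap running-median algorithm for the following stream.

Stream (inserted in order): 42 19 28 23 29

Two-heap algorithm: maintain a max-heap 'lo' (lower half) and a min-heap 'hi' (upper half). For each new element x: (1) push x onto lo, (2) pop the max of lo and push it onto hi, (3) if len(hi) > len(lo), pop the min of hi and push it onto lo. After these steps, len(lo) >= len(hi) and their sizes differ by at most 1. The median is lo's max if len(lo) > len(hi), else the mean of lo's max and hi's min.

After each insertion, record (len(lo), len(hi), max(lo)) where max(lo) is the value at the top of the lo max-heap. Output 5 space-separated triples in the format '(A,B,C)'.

Answer: (1,0,42) (1,1,19) (2,1,28) (2,2,23) (3,2,28)

Derivation:
Step 1: insert 42 -> lo=[42] hi=[] -> (len(lo)=1, len(hi)=0, max(lo)=42)
Step 2: insert 19 -> lo=[19] hi=[42] -> (len(lo)=1, len(hi)=1, max(lo)=19)
Step 3: insert 28 -> lo=[19, 28] hi=[42] -> (len(lo)=2, len(hi)=1, max(lo)=28)
Step 4: insert 23 -> lo=[19, 23] hi=[28, 42] -> (len(lo)=2, len(hi)=2, max(lo)=23)
Step 5: insert 29 -> lo=[19, 23, 28] hi=[29, 42] -> (len(lo)=3, len(hi)=2, max(lo)=28)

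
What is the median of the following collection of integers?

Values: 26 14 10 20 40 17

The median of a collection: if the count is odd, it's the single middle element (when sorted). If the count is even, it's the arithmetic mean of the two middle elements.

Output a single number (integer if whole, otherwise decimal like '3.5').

Answer: 18.5

Derivation:
Step 1: insert 26 -> lo=[26] (size 1, max 26) hi=[] (size 0) -> median=26
Step 2: insert 14 -> lo=[14] (size 1, max 14) hi=[26] (size 1, min 26) -> median=20
Step 3: insert 10 -> lo=[10, 14] (size 2, max 14) hi=[26] (size 1, min 26) -> median=14
Step 4: insert 20 -> lo=[10, 14] (size 2, max 14) hi=[20, 26] (size 2, min 20) -> median=17
Step 5: insert 40 -> lo=[10, 14, 20] (size 3, max 20) hi=[26, 40] (size 2, min 26) -> median=20
Step 6: insert 17 -> lo=[10, 14, 17] (size 3, max 17) hi=[20, 26, 40] (size 3, min 20) -> median=18.5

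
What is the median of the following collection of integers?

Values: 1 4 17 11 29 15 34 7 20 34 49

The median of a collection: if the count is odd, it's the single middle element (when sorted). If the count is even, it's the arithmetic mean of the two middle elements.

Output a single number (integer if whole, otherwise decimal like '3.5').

Answer: 17

Derivation:
Step 1: insert 1 -> lo=[1] (size 1, max 1) hi=[] (size 0) -> median=1
Step 2: insert 4 -> lo=[1] (size 1, max 1) hi=[4] (size 1, min 4) -> median=2.5
Step 3: insert 17 -> lo=[1, 4] (size 2, max 4) hi=[17] (size 1, min 17) -> median=4
Step 4: insert 11 -> lo=[1, 4] (size 2, max 4) hi=[11, 17] (size 2, min 11) -> median=7.5
Step 5: insert 29 -> lo=[1, 4, 11] (size 3, max 11) hi=[17, 29] (size 2, min 17) -> median=11
Step 6: insert 15 -> lo=[1, 4, 11] (size 3, max 11) hi=[15, 17, 29] (size 3, min 15) -> median=13
Step 7: insert 34 -> lo=[1, 4, 11, 15] (size 4, max 15) hi=[17, 29, 34] (size 3, min 17) -> median=15
Step 8: insert 7 -> lo=[1, 4, 7, 11] (size 4, max 11) hi=[15, 17, 29, 34] (size 4, min 15) -> median=13
Step 9: insert 20 -> lo=[1, 4, 7, 11, 15] (size 5, max 15) hi=[17, 20, 29, 34] (size 4, min 17) -> median=15
Step 10: insert 34 -> lo=[1, 4, 7, 11, 15] (size 5, max 15) hi=[17, 20, 29, 34, 34] (size 5, min 17) -> median=16
Step 11: insert 49 -> lo=[1, 4, 7, 11, 15, 17] (size 6, max 17) hi=[20, 29, 34, 34, 49] (size 5, min 20) -> median=17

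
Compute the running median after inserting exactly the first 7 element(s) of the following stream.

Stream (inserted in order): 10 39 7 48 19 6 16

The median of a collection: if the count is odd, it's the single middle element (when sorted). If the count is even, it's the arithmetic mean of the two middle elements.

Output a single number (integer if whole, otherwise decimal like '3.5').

Step 1: insert 10 -> lo=[10] (size 1, max 10) hi=[] (size 0) -> median=10
Step 2: insert 39 -> lo=[10] (size 1, max 10) hi=[39] (size 1, min 39) -> median=24.5
Step 3: insert 7 -> lo=[7, 10] (size 2, max 10) hi=[39] (size 1, min 39) -> median=10
Step 4: insert 48 -> lo=[7, 10] (size 2, max 10) hi=[39, 48] (size 2, min 39) -> median=24.5
Step 5: insert 19 -> lo=[7, 10, 19] (size 3, max 19) hi=[39, 48] (size 2, min 39) -> median=19
Step 6: insert 6 -> lo=[6, 7, 10] (size 3, max 10) hi=[19, 39, 48] (size 3, min 19) -> median=14.5
Step 7: insert 16 -> lo=[6, 7, 10, 16] (size 4, max 16) hi=[19, 39, 48] (size 3, min 19) -> median=16

Answer: 16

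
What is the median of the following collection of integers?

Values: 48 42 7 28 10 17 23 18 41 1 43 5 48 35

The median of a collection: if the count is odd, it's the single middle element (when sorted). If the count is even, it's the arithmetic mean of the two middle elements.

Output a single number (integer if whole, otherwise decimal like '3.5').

Step 1: insert 48 -> lo=[48] (size 1, max 48) hi=[] (size 0) -> median=48
Step 2: insert 42 -> lo=[42] (size 1, max 42) hi=[48] (size 1, min 48) -> median=45
Step 3: insert 7 -> lo=[7, 42] (size 2, max 42) hi=[48] (size 1, min 48) -> median=42
Step 4: insert 28 -> lo=[7, 28] (size 2, max 28) hi=[42, 48] (size 2, min 42) -> median=35
Step 5: insert 10 -> lo=[7, 10, 28] (size 3, max 28) hi=[42, 48] (size 2, min 42) -> median=28
Step 6: insert 17 -> lo=[7, 10, 17] (size 3, max 17) hi=[28, 42, 48] (size 3, min 28) -> median=22.5
Step 7: insert 23 -> lo=[7, 10, 17, 23] (size 4, max 23) hi=[28, 42, 48] (size 3, min 28) -> median=23
Step 8: insert 18 -> lo=[7, 10, 17, 18] (size 4, max 18) hi=[23, 28, 42, 48] (size 4, min 23) -> median=20.5
Step 9: insert 41 -> lo=[7, 10, 17, 18, 23] (size 5, max 23) hi=[28, 41, 42, 48] (size 4, min 28) -> median=23
Step 10: insert 1 -> lo=[1, 7, 10, 17, 18] (size 5, max 18) hi=[23, 28, 41, 42, 48] (size 5, min 23) -> median=20.5
Step 11: insert 43 -> lo=[1, 7, 10, 17, 18, 23] (size 6, max 23) hi=[28, 41, 42, 43, 48] (size 5, min 28) -> median=23
Step 12: insert 5 -> lo=[1, 5, 7, 10, 17, 18] (size 6, max 18) hi=[23, 28, 41, 42, 43, 48] (size 6, min 23) -> median=20.5
Step 13: insert 48 -> lo=[1, 5, 7, 10, 17, 18, 23] (size 7, max 23) hi=[28, 41, 42, 43, 48, 48] (size 6, min 28) -> median=23
Step 14: insert 35 -> lo=[1, 5, 7, 10, 17, 18, 23] (size 7, max 23) hi=[28, 35, 41, 42, 43, 48, 48] (size 7, min 28) -> median=25.5

Answer: 25.5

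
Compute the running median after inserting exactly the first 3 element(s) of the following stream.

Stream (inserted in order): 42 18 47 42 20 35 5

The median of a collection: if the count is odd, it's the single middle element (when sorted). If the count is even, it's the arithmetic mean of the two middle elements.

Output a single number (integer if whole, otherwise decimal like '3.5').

Answer: 42

Derivation:
Step 1: insert 42 -> lo=[42] (size 1, max 42) hi=[] (size 0) -> median=42
Step 2: insert 18 -> lo=[18] (size 1, max 18) hi=[42] (size 1, min 42) -> median=30
Step 3: insert 47 -> lo=[18, 42] (size 2, max 42) hi=[47] (size 1, min 47) -> median=42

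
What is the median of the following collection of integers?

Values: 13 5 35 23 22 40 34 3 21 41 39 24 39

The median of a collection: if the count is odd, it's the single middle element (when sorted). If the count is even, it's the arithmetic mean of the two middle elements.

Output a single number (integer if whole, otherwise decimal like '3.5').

Answer: 24

Derivation:
Step 1: insert 13 -> lo=[13] (size 1, max 13) hi=[] (size 0) -> median=13
Step 2: insert 5 -> lo=[5] (size 1, max 5) hi=[13] (size 1, min 13) -> median=9
Step 3: insert 35 -> lo=[5, 13] (size 2, max 13) hi=[35] (size 1, min 35) -> median=13
Step 4: insert 23 -> lo=[5, 13] (size 2, max 13) hi=[23, 35] (size 2, min 23) -> median=18
Step 5: insert 22 -> lo=[5, 13, 22] (size 3, max 22) hi=[23, 35] (size 2, min 23) -> median=22
Step 6: insert 40 -> lo=[5, 13, 22] (size 3, max 22) hi=[23, 35, 40] (size 3, min 23) -> median=22.5
Step 7: insert 34 -> lo=[5, 13, 22, 23] (size 4, max 23) hi=[34, 35, 40] (size 3, min 34) -> median=23
Step 8: insert 3 -> lo=[3, 5, 13, 22] (size 4, max 22) hi=[23, 34, 35, 40] (size 4, min 23) -> median=22.5
Step 9: insert 21 -> lo=[3, 5, 13, 21, 22] (size 5, max 22) hi=[23, 34, 35, 40] (size 4, min 23) -> median=22
Step 10: insert 41 -> lo=[3, 5, 13, 21, 22] (size 5, max 22) hi=[23, 34, 35, 40, 41] (size 5, min 23) -> median=22.5
Step 11: insert 39 -> lo=[3, 5, 13, 21, 22, 23] (size 6, max 23) hi=[34, 35, 39, 40, 41] (size 5, min 34) -> median=23
Step 12: insert 24 -> lo=[3, 5, 13, 21, 22, 23] (size 6, max 23) hi=[24, 34, 35, 39, 40, 41] (size 6, min 24) -> median=23.5
Step 13: insert 39 -> lo=[3, 5, 13, 21, 22, 23, 24] (size 7, max 24) hi=[34, 35, 39, 39, 40, 41] (size 6, min 34) -> median=24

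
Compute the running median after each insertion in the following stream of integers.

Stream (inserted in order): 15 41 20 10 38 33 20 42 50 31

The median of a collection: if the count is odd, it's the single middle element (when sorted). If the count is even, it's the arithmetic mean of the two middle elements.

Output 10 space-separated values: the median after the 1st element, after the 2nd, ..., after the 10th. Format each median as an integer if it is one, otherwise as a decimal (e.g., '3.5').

Answer: 15 28 20 17.5 20 26.5 20 26.5 33 32

Derivation:
Step 1: insert 15 -> lo=[15] (size 1, max 15) hi=[] (size 0) -> median=15
Step 2: insert 41 -> lo=[15] (size 1, max 15) hi=[41] (size 1, min 41) -> median=28
Step 3: insert 20 -> lo=[15, 20] (size 2, max 20) hi=[41] (size 1, min 41) -> median=20
Step 4: insert 10 -> lo=[10, 15] (size 2, max 15) hi=[20, 41] (size 2, min 20) -> median=17.5
Step 5: insert 38 -> lo=[10, 15, 20] (size 3, max 20) hi=[38, 41] (size 2, min 38) -> median=20
Step 6: insert 33 -> lo=[10, 15, 20] (size 3, max 20) hi=[33, 38, 41] (size 3, min 33) -> median=26.5
Step 7: insert 20 -> lo=[10, 15, 20, 20] (size 4, max 20) hi=[33, 38, 41] (size 3, min 33) -> median=20
Step 8: insert 42 -> lo=[10, 15, 20, 20] (size 4, max 20) hi=[33, 38, 41, 42] (size 4, min 33) -> median=26.5
Step 9: insert 50 -> lo=[10, 15, 20, 20, 33] (size 5, max 33) hi=[38, 41, 42, 50] (size 4, min 38) -> median=33
Step 10: insert 31 -> lo=[10, 15, 20, 20, 31] (size 5, max 31) hi=[33, 38, 41, 42, 50] (size 5, min 33) -> median=32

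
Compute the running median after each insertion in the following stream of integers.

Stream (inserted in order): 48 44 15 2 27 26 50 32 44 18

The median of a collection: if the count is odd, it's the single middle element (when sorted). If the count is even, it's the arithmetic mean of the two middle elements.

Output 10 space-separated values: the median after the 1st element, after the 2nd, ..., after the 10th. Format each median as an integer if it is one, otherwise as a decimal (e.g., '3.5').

Answer: 48 46 44 29.5 27 26.5 27 29.5 32 29.5

Derivation:
Step 1: insert 48 -> lo=[48] (size 1, max 48) hi=[] (size 0) -> median=48
Step 2: insert 44 -> lo=[44] (size 1, max 44) hi=[48] (size 1, min 48) -> median=46
Step 3: insert 15 -> lo=[15, 44] (size 2, max 44) hi=[48] (size 1, min 48) -> median=44
Step 4: insert 2 -> lo=[2, 15] (size 2, max 15) hi=[44, 48] (size 2, min 44) -> median=29.5
Step 5: insert 27 -> lo=[2, 15, 27] (size 3, max 27) hi=[44, 48] (size 2, min 44) -> median=27
Step 6: insert 26 -> lo=[2, 15, 26] (size 3, max 26) hi=[27, 44, 48] (size 3, min 27) -> median=26.5
Step 7: insert 50 -> lo=[2, 15, 26, 27] (size 4, max 27) hi=[44, 48, 50] (size 3, min 44) -> median=27
Step 8: insert 32 -> lo=[2, 15, 26, 27] (size 4, max 27) hi=[32, 44, 48, 50] (size 4, min 32) -> median=29.5
Step 9: insert 44 -> lo=[2, 15, 26, 27, 32] (size 5, max 32) hi=[44, 44, 48, 50] (size 4, min 44) -> median=32
Step 10: insert 18 -> lo=[2, 15, 18, 26, 27] (size 5, max 27) hi=[32, 44, 44, 48, 50] (size 5, min 32) -> median=29.5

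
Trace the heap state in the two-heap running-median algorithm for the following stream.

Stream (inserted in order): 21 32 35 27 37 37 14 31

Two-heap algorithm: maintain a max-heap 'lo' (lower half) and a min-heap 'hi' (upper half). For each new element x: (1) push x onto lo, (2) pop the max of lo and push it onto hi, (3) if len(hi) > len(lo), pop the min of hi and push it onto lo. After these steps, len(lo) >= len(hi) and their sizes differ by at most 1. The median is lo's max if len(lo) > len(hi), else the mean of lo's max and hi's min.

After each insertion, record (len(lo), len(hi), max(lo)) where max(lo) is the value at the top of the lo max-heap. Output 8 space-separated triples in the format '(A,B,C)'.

Answer: (1,0,21) (1,1,21) (2,1,32) (2,2,27) (3,2,32) (3,3,32) (4,3,32) (4,4,31)

Derivation:
Step 1: insert 21 -> lo=[21] hi=[] -> (len(lo)=1, len(hi)=0, max(lo)=21)
Step 2: insert 32 -> lo=[21] hi=[32] -> (len(lo)=1, len(hi)=1, max(lo)=21)
Step 3: insert 35 -> lo=[21, 32] hi=[35] -> (len(lo)=2, len(hi)=1, max(lo)=32)
Step 4: insert 27 -> lo=[21, 27] hi=[32, 35] -> (len(lo)=2, len(hi)=2, max(lo)=27)
Step 5: insert 37 -> lo=[21, 27, 32] hi=[35, 37] -> (len(lo)=3, len(hi)=2, max(lo)=32)
Step 6: insert 37 -> lo=[21, 27, 32] hi=[35, 37, 37] -> (len(lo)=3, len(hi)=3, max(lo)=32)
Step 7: insert 14 -> lo=[14, 21, 27, 32] hi=[35, 37, 37] -> (len(lo)=4, len(hi)=3, max(lo)=32)
Step 8: insert 31 -> lo=[14, 21, 27, 31] hi=[32, 35, 37, 37] -> (len(lo)=4, len(hi)=4, max(lo)=31)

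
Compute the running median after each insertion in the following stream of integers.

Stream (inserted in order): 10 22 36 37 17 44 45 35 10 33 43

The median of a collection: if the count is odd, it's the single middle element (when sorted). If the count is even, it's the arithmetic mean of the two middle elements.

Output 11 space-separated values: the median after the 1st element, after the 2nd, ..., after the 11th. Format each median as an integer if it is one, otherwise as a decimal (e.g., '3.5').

Answer: 10 16 22 29 22 29 36 35.5 35 34 35

Derivation:
Step 1: insert 10 -> lo=[10] (size 1, max 10) hi=[] (size 0) -> median=10
Step 2: insert 22 -> lo=[10] (size 1, max 10) hi=[22] (size 1, min 22) -> median=16
Step 3: insert 36 -> lo=[10, 22] (size 2, max 22) hi=[36] (size 1, min 36) -> median=22
Step 4: insert 37 -> lo=[10, 22] (size 2, max 22) hi=[36, 37] (size 2, min 36) -> median=29
Step 5: insert 17 -> lo=[10, 17, 22] (size 3, max 22) hi=[36, 37] (size 2, min 36) -> median=22
Step 6: insert 44 -> lo=[10, 17, 22] (size 3, max 22) hi=[36, 37, 44] (size 3, min 36) -> median=29
Step 7: insert 45 -> lo=[10, 17, 22, 36] (size 4, max 36) hi=[37, 44, 45] (size 3, min 37) -> median=36
Step 8: insert 35 -> lo=[10, 17, 22, 35] (size 4, max 35) hi=[36, 37, 44, 45] (size 4, min 36) -> median=35.5
Step 9: insert 10 -> lo=[10, 10, 17, 22, 35] (size 5, max 35) hi=[36, 37, 44, 45] (size 4, min 36) -> median=35
Step 10: insert 33 -> lo=[10, 10, 17, 22, 33] (size 5, max 33) hi=[35, 36, 37, 44, 45] (size 5, min 35) -> median=34
Step 11: insert 43 -> lo=[10, 10, 17, 22, 33, 35] (size 6, max 35) hi=[36, 37, 43, 44, 45] (size 5, min 36) -> median=35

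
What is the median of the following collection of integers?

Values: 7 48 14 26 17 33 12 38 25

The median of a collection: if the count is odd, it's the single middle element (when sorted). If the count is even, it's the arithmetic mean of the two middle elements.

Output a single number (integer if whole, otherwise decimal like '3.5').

Step 1: insert 7 -> lo=[7] (size 1, max 7) hi=[] (size 0) -> median=7
Step 2: insert 48 -> lo=[7] (size 1, max 7) hi=[48] (size 1, min 48) -> median=27.5
Step 3: insert 14 -> lo=[7, 14] (size 2, max 14) hi=[48] (size 1, min 48) -> median=14
Step 4: insert 26 -> lo=[7, 14] (size 2, max 14) hi=[26, 48] (size 2, min 26) -> median=20
Step 5: insert 17 -> lo=[7, 14, 17] (size 3, max 17) hi=[26, 48] (size 2, min 26) -> median=17
Step 6: insert 33 -> lo=[7, 14, 17] (size 3, max 17) hi=[26, 33, 48] (size 3, min 26) -> median=21.5
Step 7: insert 12 -> lo=[7, 12, 14, 17] (size 4, max 17) hi=[26, 33, 48] (size 3, min 26) -> median=17
Step 8: insert 38 -> lo=[7, 12, 14, 17] (size 4, max 17) hi=[26, 33, 38, 48] (size 4, min 26) -> median=21.5
Step 9: insert 25 -> lo=[7, 12, 14, 17, 25] (size 5, max 25) hi=[26, 33, 38, 48] (size 4, min 26) -> median=25

Answer: 25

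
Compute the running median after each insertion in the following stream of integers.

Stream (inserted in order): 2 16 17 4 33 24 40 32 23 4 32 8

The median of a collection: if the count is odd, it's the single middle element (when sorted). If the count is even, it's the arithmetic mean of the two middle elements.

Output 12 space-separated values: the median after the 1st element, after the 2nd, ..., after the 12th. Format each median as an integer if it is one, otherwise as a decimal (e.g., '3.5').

Answer: 2 9 16 10 16 16.5 17 20.5 23 20 23 20

Derivation:
Step 1: insert 2 -> lo=[2] (size 1, max 2) hi=[] (size 0) -> median=2
Step 2: insert 16 -> lo=[2] (size 1, max 2) hi=[16] (size 1, min 16) -> median=9
Step 3: insert 17 -> lo=[2, 16] (size 2, max 16) hi=[17] (size 1, min 17) -> median=16
Step 4: insert 4 -> lo=[2, 4] (size 2, max 4) hi=[16, 17] (size 2, min 16) -> median=10
Step 5: insert 33 -> lo=[2, 4, 16] (size 3, max 16) hi=[17, 33] (size 2, min 17) -> median=16
Step 6: insert 24 -> lo=[2, 4, 16] (size 3, max 16) hi=[17, 24, 33] (size 3, min 17) -> median=16.5
Step 7: insert 40 -> lo=[2, 4, 16, 17] (size 4, max 17) hi=[24, 33, 40] (size 3, min 24) -> median=17
Step 8: insert 32 -> lo=[2, 4, 16, 17] (size 4, max 17) hi=[24, 32, 33, 40] (size 4, min 24) -> median=20.5
Step 9: insert 23 -> lo=[2, 4, 16, 17, 23] (size 5, max 23) hi=[24, 32, 33, 40] (size 4, min 24) -> median=23
Step 10: insert 4 -> lo=[2, 4, 4, 16, 17] (size 5, max 17) hi=[23, 24, 32, 33, 40] (size 5, min 23) -> median=20
Step 11: insert 32 -> lo=[2, 4, 4, 16, 17, 23] (size 6, max 23) hi=[24, 32, 32, 33, 40] (size 5, min 24) -> median=23
Step 12: insert 8 -> lo=[2, 4, 4, 8, 16, 17] (size 6, max 17) hi=[23, 24, 32, 32, 33, 40] (size 6, min 23) -> median=20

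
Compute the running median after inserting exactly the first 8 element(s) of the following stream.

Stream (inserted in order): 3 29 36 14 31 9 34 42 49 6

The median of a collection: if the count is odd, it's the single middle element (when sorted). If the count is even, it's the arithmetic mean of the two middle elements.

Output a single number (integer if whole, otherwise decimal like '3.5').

Step 1: insert 3 -> lo=[3] (size 1, max 3) hi=[] (size 0) -> median=3
Step 2: insert 29 -> lo=[3] (size 1, max 3) hi=[29] (size 1, min 29) -> median=16
Step 3: insert 36 -> lo=[3, 29] (size 2, max 29) hi=[36] (size 1, min 36) -> median=29
Step 4: insert 14 -> lo=[3, 14] (size 2, max 14) hi=[29, 36] (size 2, min 29) -> median=21.5
Step 5: insert 31 -> lo=[3, 14, 29] (size 3, max 29) hi=[31, 36] (size 2, min 31) -> median=29
Step 6: insert 9 -> lo=[3, 9, 14] (size 3, max 14) hi=[29, 31, 36] (size 3, min 29) -> median=21.5
Step 7: insert 34 -> lo=[3, 9, 14, 29] (size 4, max 29) hi=[31, 34, 36] (size 3, min 31) -> median=29
Step 8: insert 42 -> lo=[3, 9, 14, 29] (size 4, max 29) hi=[31, 34, 36, 42] (size 4, min 31) -> median=30

Answer: 30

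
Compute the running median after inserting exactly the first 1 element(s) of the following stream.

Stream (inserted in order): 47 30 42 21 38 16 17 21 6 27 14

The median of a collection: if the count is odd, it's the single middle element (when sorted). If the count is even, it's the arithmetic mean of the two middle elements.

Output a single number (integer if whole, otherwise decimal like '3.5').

Step 1: insert 47 -> lo=[47] (size 1, max 47) hi=[] (size 0) -> median=47

Answer: 47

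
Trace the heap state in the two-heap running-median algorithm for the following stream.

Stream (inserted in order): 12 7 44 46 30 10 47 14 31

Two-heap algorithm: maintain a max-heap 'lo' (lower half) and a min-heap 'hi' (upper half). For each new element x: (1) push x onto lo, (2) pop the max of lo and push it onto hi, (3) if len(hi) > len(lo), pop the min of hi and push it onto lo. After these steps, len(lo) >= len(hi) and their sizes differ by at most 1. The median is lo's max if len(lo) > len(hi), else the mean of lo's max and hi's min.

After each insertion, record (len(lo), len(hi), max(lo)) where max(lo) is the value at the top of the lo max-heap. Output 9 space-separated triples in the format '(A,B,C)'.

Answer: (1,0,12) (1,1,7) (2,1,12) (2,2,12) (3,2,30) (3,3,12) (4,3,30) (4,4,14) (5,4,30)

Derivation:
Step 1: insert 12 -> lo=[12] hi=[] -> (len(lo)=1, len(hi)=0, max(lo)=12)
Step 2: insert 7 -> lo=[7] hi=[12] -> (len(lo)=1, len(hi)=1, max(lo)=7)
Step 3: insert 44 -> lo=[7, 12] hi=[44] -> (len(lo)=2, len(hi)=1, max(lo)=12)
Step 4: insert 46 -> lo=[7, 12] hi=[44, 46] -> (len(lo)=2, len(hi)=2, max(lo)=12)
Step 5: insert 30 -> lo=[7, 12, 30] hi=[44, 46] -> (len(lo)=3, len(hi)=2, max(lo)=30)
Step 6: insert 10 -> lo=[7, 10, 12] hi=[30, 44, 46] -> (len(lo)=3, len(hi)=3, max(lo)=12)
Step 7: insert 47 -> lo=[7, 10, 12, 30] hi=[44, 46, 47] -> (len(lo)=4, len(hi)=3, max(lo)=30)
Step 8: insert 14 -> lo=[7, 10, 12, 14] hi=[30, 44, 46, 47] -> (len(lo)=4, len(hi)=4, max(lo)=14)
Step 9: insert 31 -> lo=[7, 10, 12, 14, 30] hi=[31, 44, 46, 47] -> (len(lo)=5, len(hi)=4, max(lo)=30)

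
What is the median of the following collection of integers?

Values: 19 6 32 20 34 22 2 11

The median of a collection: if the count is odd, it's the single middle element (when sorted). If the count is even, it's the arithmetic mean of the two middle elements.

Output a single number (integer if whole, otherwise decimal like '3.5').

Step 1: insert 19 -> lo=[19] (size 1, max 19) hi=[] (size 0) -> median=19
Step 2: insert 6 -> lo=[6] (size 1, max 6) hi=[19] (size 1, min 19) -> median=12.5
Step 3: insert 32 -> lo=[6, 19] (size 2, max 19) hi=[32] (size 1, min 32) -> median=19
Step 4: insert 20 -> lo=[6, 19] (size 2, max 19) hi=[20, 32] (size 2, min 20) -> median=19.5
Step 5: insert 34 -> lo=[6, 19, 20] (size 3, max 20) hi=[32, 34] (size 2, min 32) -> median=20
Step 6: insert 22 -> lo=[6, 19, 20] (size 3, max 20) hi=[22, 32, 34] (size 3, min 22) -> median=21
Step 7: insert 2 -> lo=[2, 6, 19, 20] (size 4, max 20) hi=[22, 32, 34] (size 3, min 22) -> median=20
Step 8: insert 11 -> lo=[2, 6, 11, 19] (size 4, max 19) hi=[20, 22, 32, 34] (size 4, min 20) -> median=19.5

Answer: 19.5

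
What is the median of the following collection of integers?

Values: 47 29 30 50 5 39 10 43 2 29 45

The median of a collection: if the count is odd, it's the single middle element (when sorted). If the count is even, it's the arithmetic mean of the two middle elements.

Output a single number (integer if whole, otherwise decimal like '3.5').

Answer: 30

Derivation:
Step 1: insert 47 -> lo=[47] (size 1, max 47) hi=[] (size 0) -> median=47
Step 2: insert 29 -> lo=[29] (size 1, max 29) hi=[47] (size 1, min 47) -> median=38
Step 3: insert 30 -> lo=[29, 30] (size 2, max 30) hi=[47] (size 1, min 47) -> median=30
Step 4: insert 50 -> lo=[29, 30] (size 2, max 30) hi=[47, 50] (size 2, min 47) -> median=38.5
Step 5: insert 5 -> lo=[5, 29, 30] (size 3, max 30) hi=[47, 50] (size 2, min 47) -> median=30
Step 6: insert 39 -> lo=[5, 29, 30] (size 3, max 30) hi=[39, 47, 50] (size 3, min 39) -> median=34.5
Step 7: insert 10 -> lo=[5, 10, 29, 30] (size 4, max 30) hi=[39, 47, 50] (size 3, min 39) -> median=30
Step 8: insert 43 -> lo=[5, 10, 29, 30] (size 4, max 30) hi=[39, 43, 47, 50] (size 4, min 39) -> median=34.5
Step 9: insert 2 -> lo=[2, 5, 10, 29, 30] (size 5, max 30) hi=[39, 43, 47, 50] (size 4, min 39) -> median=30
Step 10: insert 29 -> lo=[2, 5, 10, 29, 29] (size 5, max 29) hi=[30, 39, 43, 47, 50] (size 5, min 30) -> median=29.5
Step 11: insert 45 -> lo=[2, 5, 10, 29, 29, 30] (size 6, max 30) hi=[39, 43, 45, 47, 50] (size 5, min 39) -> median=30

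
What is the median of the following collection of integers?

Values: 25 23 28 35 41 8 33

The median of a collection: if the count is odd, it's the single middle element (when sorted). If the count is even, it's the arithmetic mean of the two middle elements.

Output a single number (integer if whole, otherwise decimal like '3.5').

Step 1: insert 25 -> lo=[25] (size 1, max 25) hi=[] (size 0) -> median=25
Step 2: insert 23 -> lo=[23] (size 1, max 23) hi=[25] (size 1, min 25) -> median=24
Step 3: insert 28 -> lo=[23, 25] (size 2, max 25) hi=[28] (size 1, min 28) -> median=25
Step 4: insert 35 -> lo=[23, 25] (size 2, max 25) hi=[28, 35] (size 2, min 28) -> median=26.5
Step 5: insert 41 -> lo=[23, 25, 28] (size 3, max 28) hi=[35, 41] (size 2, min 35) -> median=28
Step 6: insert 8 -> lo=[8, 23, 25] (size 3, max 25) hi=[28, 35, 41] (size 3, min 28) -> median=26.5
Step 7: insert 33 -> lo=[8, 23, 25, 28] (size 4, max 28) hi=[33, 35, 41] (size 3, min 33) -> median=28

Answer: 28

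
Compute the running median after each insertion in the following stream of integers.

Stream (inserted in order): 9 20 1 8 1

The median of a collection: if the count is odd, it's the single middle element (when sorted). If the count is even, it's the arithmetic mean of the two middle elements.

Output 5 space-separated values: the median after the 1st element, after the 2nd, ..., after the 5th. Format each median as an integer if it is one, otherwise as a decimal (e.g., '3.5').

Step 1: insert 9 -> lo=[9] (size 1, max 9) hi=[] (size 0) -> median=9
Step 2: insert 20 -> lo=[9] (size 1, max 9) hi=[20] (size 1, min 20) -> median=14.5
Step 3: insert 1 -> lo=[1, 9] (size 2, max 9) hi=[20] (size 1, min 20) -> median=9
Step 4: insert 8 -> lo=[1, 8] (size 2, max 8) hi=[9, 20] (size 2, min 9) -> median=8.5
Step 5: insert 1 -> lo=[1, 1, 8] (size 3, max 8) hi=[9, 20] (size 2, min 9) -> median=8

Answer: 9 14.5 9 8.5 8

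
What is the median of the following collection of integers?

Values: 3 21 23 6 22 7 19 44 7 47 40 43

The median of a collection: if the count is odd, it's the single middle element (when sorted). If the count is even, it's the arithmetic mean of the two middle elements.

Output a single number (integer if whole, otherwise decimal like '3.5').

Answer: 21.5

Derivation:
Step 1: insert 3 -> lo=[3] (size 1, max 3) hi=[] (size 0) -> median=3
Step 2: insert 21 -> lo=[3] (size 1, max 3) hi=[21] (size 1, min 21) -> median=12
Step 3: insert 23 -> lo=[3, 21] (size 2, max 21) hi=[23] (size 1, min 23) -> median=21
Step 4: insert 6 -> lo=[3, 6] (size 2, max 6) hi=[21, 23] (size 2, min 21) -> median=13.5
Step 5: insert 22 -> lo=[3, 6, 21] (size 3, max 21) hi=[22, 23] (size 2, min 22) -> median=21
Step 6: insert 7 -> lo=[3, 6, 7] (size 3, max 7) hi=[21, 22, 23] (size 3, min 21) -> median=14
Step 7: insert 19 -> lo=[3, 6, 7, 19] (size 4, max 19) hi=[21, 22, 23] (size 3, min 21) -> median=19
Step 8: insert 44 -> lo=[3, 6, 7, 19] (size 4, max 19) hi=[21, 22, 23, 44] (size 4, min 21) -> median=20
Step 9: insert 7 -> lo=[3, 6, 7, 7, 19] (size 5, max 19) hi=[21, 22, 23, 44] (size 4, min 21) -> median=19
Step 10: insert 47 -> lo=[3, 6, 7, 7, 19] (size 5, max 19) hi=[21, 22, 23, 44, 47] (size 5, min 21) -> median=20
Step 11: insert 40 -> lo=[3, 6, 7, 7, 19, 21] (size 6, max 21) hi=[22, 23, 40, 44, 47] (size 5, min 22) -> median=21
Step 12: insert 43 -> lo=[3, 6, 7, 7, 19, 21] (size 6, max 21) hi=[22, 23, 40, 43, 44, 47] (size 6, min 22) -> median=21.5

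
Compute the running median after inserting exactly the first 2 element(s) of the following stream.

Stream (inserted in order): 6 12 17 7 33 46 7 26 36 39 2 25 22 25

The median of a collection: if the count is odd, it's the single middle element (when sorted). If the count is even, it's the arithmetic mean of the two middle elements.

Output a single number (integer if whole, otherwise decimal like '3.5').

Answer: 9

Derivation:
Step 1: insert 6 -> lo=[6] (size 1, max 6) hi=[] (size 0) -> median=6
Step 2: insert 12 -> lo=[6] (size 1, max 6) hi=[12] (size 1, min 12) -> median=9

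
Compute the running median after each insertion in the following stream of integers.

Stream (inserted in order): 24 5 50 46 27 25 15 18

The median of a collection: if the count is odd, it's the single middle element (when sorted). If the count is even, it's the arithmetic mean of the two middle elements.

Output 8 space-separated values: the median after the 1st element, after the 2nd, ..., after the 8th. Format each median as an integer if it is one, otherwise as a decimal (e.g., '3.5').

Answer: 24 14.5 24 35 27 26 25 24.5

Derivation:
Step 1: insert 24 -> lo=[24] (size 1, max 24) hi=[] (size 0) -> median=24
Step 2: insert 5 -> lo=[5] (size 1, max 5) hi=[24] (size 1, min 24) -> median=14.5
Step 3: insert 50 -> lo=[5, 24] (size 2, max 24) hi=[50] (size 1, min 50) -> median=24
Step 4: insert 46 -> lo=[5, 24] (size 2, max 24) hi=[46, 50] (size 2, min 46) -> median=35
Step 5: insert 27 -> lo=[5, 24, 27] (size 3, max 27) hi=[46, 50] (size 2, min 46) -> median=27
Step 6: insert 25 -> lo=[5, 24, 25] (size 3, max 25) hi=[27, 46, 50] (size 3, min 27) -> median=26
Step 7: insert 15 -> lo=[5, 15, 24, 25] (size 4, max 25) hi=[27, 46, 50] (size 3, min 27) -> median=25
Step 8: insert 18 -> lo=[5, 15, 18, 24] (size 4, max 24) hi=[25, 27, 46, 50] (size 4, min 25) -> median=24.5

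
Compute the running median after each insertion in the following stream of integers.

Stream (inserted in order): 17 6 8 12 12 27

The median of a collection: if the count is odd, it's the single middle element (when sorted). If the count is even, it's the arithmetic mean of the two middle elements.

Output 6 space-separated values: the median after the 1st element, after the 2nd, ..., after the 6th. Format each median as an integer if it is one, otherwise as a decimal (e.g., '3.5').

Step 1: insert 17 -> lo=[17] (size 1, max 17) hi=[] (size 0) -> median=17
Step 2: insert 6 -> lo=[6] (size 1, max 6) hi=[17] (size 1, min 17) -> median=11.5
Step 3: insert 8 -> lo=[6, 8] (size 2, max 8) hi=[17] (size 1, min 17) -> median=8
Step 4: insert 12 -> lo=[6, 8] (size 2, max 8) hi=[12, 17] (size 2, min 12) -> median=10
Step 5: insert 12 -> lo=[6, 8, 12] (size 3, max 12) hi=[12, 17] (size 2, min 12) -> median=12
Step 6: insert 27 -> lo=[6, 8, 12] (size 3, max 12) hi=[12, 17, 27] (size 3, min 12) -> median=12

Answer: 17 11.5 8 10 12 12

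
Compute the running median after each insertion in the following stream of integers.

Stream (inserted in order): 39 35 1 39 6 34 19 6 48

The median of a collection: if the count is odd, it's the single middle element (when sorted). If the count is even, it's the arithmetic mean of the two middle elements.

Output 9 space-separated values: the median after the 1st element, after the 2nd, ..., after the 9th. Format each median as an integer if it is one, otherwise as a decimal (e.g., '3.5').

Step 1: insert 39 -> lo=[39] (size 1, max 39) hi=[] (size 0) -> median=39
Step 2: insert 35 -> lo=[35] (size 1, max 35) hi=[39] (size 1, min 39) -> median=37
Step 3: insert 1 -> lo=[1, 35] (size 2, max 35) hi=[39] (size 1, min 39) -> median=35
Step 4: insert 39 -> lo=[1, 35] (size 2, max 35) hi=[39, 39] (size 2, min 39) -> median=37
Step 5: insert 6 -> lo=[1, 6, 35] (size 3, max 35) hi=[39, 39] (size 2, min 39) -> median=35
Step 6: insert 34 -> lo=[1, 6, 34] (size 3, max 34) hi=[35, 39, 39] (size 3, min 35) -> median=34.5
Step 7: insert 19 -> lo=[1, 6, 19, 34] (size 4, max 34) hi=[35, 39, 39] (size 3, min 35) -> median=34
Step 8: insert 6 -> lo=[1, 6, 6, 19] (size 4, max 19) hi=[34, 35, 39, 39] (size 4, min 34) -> median=26.5
Step 9: insert 48 -> lo=[1, 6, 6, 19, 34] (size 5, max 34) hi=[35, 39, 39, 48] (size 4, min 35) -> median=34

Answer: 39 37 35 37 35 34.5 34 26.5 34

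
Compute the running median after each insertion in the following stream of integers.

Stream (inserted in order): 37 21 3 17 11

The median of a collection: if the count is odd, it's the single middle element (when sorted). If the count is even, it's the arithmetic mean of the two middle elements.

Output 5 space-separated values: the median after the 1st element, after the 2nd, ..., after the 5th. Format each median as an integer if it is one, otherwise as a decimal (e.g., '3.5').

Answer: 37 29 21 19 17

Derivation:
Step 1: insert 37 -> lo=[37] (size 1, max 37) hi=[] (size 0) -> median=37
Step 2: insert 21 -> lo=[21] (size 1, max 21) hi=[37] (size 1, min 37) -> median=29
Step 3: insert 3 -> lo=[3, 21] (size 2, max 21) hi=[37] (size 1, min 37) -> median=21
Step 4: insert 17 -> lo=[3, 17] (size 2, max 17) hi=[21, 37] (size 2, min 21) -> median=19
Step 5: insert 11 -> lo=[3, 11, 17] (size 3, max 17) hi=[21, 37] (size 2, min 21) -> median=17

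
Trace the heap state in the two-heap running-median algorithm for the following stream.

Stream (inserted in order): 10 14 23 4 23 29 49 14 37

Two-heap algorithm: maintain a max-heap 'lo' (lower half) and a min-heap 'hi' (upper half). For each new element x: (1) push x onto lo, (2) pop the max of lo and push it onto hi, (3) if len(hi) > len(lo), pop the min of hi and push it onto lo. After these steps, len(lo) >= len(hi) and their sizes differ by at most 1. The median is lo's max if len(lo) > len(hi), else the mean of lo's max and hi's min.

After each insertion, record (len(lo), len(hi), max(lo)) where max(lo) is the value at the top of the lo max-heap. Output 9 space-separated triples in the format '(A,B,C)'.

Answer: (1,0,10) (1,1,10) (2,1,14) (2,2,10) (3,2,14) (3,3,14) (4,3,23) (4,4,14) (5,4,23)

Derivation:
Step 1: insert 10 -> lo=[10] hi=[] -> (len(lo)=1, len(hi)=0, max(lo)=10)
Step 2: insert 14 -> lo=[10] hi=[14] -> (len(lo)=1, len(hi)=1, max(lo)=10)
Step 3: insert 23 -> lo=[10, 14] hi=[23] -> (len(lo)=2, len(hi)=1, max(lo)=14)
Step 4: insert 4 -> lo=[4, 10] hi=[14, 23] -> (len(lo)=2, len(hi)=2, max(lo)=10)
Step 5: insert 23 -> lo=[4, 10, 14] hi=[23, 23] -> (len(lo)=3, len(hi)=2, max(lo)=14)
Step 6: insert 29 -> lo=[4, 10, 14] hi=[23, 23, 29] -> (len(lo)=3, len(hi)=3, max(lo)=14)
Step 7: insert 49 -> lo=[4, 10, 14, 23] hi=[23, 29, 49] -> (len(lo)=4, len(hi)=3, max(lo)=23)
Step 8: insert 14 -> lo=[4, 10, 14, 14] hi=[23, 23, 29, 49] -> (len(lo)=4, len(hi)=4, max(lo)=14)
Step 9: insert 37 -> lo=[4, 10, 14, 14, 23] hi=[23, 29, 37, 49] -> (len(lo)=5, len(hi)=4, max(lo)=23)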